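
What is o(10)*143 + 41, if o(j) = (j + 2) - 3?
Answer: 1328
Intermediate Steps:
o(j) = -1 + j (o(j) = (2 + j) - 3 = -1 + j)
o(10)*143 + 41 = (-1 + 10)*143 + 41 = 9*143 + 41 = 1287 + 41 = 1328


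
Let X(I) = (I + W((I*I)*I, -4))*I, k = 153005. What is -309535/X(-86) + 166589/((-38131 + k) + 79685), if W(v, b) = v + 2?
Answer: 1810706971099/2128788310872 ≈ 0.85058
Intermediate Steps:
W(v, b) = 2 + v
X(I) = I*(2 + I + I**3) (X(I) = (I + (2 + (I*I)*I))*I = (I + (2 + I**2*I))*I = (I + (2 + I**3))*I = (2 + I + I**3)*I = I*(2 + I + I**3))
-309535/X(-86) + 166589/((-38131 + k) + 79685) = -309535*(-1/(86*(2 - 86 + (-86)**3))) + 166589/((-38131 + 153005) + 79685) = -309535*(-1/(86*(2 - 86 - 636056))) + 166589/(114874 + 79685) = -309535/((-86*(-636140))) + 166589/194559 = -309535/54708040 + 166589*(1/194559) = -309535*1/54708040 + 166589/194559 = -61907/10941608 + 166589/194559 = 1810706971099/2128788310872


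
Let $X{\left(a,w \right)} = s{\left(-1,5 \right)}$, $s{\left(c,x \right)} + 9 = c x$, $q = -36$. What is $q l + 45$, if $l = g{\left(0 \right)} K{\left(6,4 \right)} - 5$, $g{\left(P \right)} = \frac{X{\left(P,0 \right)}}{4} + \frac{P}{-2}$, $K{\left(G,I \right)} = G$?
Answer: $981$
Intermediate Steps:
$s{\left(c,x \right)} = -9 + c x$
$X{\left(a,w \right)} = -14$ ($X{\left(a,w \right)} = -9 - 5 = -14$)
$g{\left(P \right)} = - \frac{7}{2} - \frac{P}{2}$ ($g{\left(P \right)} = - \frac{14}{4} + \frac{P}{-2} = \left(-14\right) \frac{1}{4} + P \left(- \frac{1}{2}\right) = - \frac{7}{2} - \frac{P}{2}$)
$l = -26$ ($l = \left(- \frac{7}{2} - 0\right) 6 - 5 = \left(- \frac{7}{2} + 0\right) 6 - 5 = \left(- \frac{7}{2}\right) 6 - 5 = -21 - 5 = -26$)
$q l + 45 = \left(-36\right) \left(-26\right) + 45 = 936 + 45 = 981$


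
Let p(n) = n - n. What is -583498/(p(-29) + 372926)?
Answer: -291749/186463 ≈ -1.5646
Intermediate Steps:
p(n) = 0
-583498/(p(-29) + 372926) = -583498/(0 + 372926) = -583498/372926 = -583498*1/372926 = -291749/186463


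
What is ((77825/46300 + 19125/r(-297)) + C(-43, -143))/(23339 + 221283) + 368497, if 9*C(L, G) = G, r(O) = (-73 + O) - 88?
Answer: 49153042249944421/133387903512 ≈ 3.6850e+5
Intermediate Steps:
r(O) = -161 + O
C(L, G) = G/9
((77825/46300 + 19125/r(-297)) + C(-43, -143))/(23339 + 221283) + 368497 = ((77825/46300 + 19125/(-161 - 297)) + (⅑)*(-143))/(23339 + 221283) + 368497 = ((77825*(1/46300) + 19125/(-458)) - 143/9)/244622 + 368497 = ((3113/1852 + 19125*(-1/458)) - 143/9)*(1/244622) + 368497 = ((3113/1852 - 19125/458) - 143/9)*(1/244622) + 368497 = (-16996873/424108 - 143/9)*(1/244622) + 368497 = -213619301/3816972*1/244622 + 368497 = -30517043/133387903512 + 368497 = 49153042249944421/133387903512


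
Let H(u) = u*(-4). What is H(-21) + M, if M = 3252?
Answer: 3336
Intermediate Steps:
H(u) = -4*u
H(-21) + M = -4*(-21) + 3252 = 84 + 3252 = 3336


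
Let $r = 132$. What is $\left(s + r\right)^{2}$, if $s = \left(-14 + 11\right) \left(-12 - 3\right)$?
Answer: $31329$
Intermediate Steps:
$s = 45$ ($s = \left(-3\right) \left(-15\right) = 45$)
$\left(s + r\right)^{2} = \left(45 + 132\right)^{2} = 177^{2} = 31329$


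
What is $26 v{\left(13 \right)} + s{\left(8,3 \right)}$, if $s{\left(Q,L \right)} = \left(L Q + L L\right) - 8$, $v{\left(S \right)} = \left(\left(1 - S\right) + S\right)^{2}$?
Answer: $51$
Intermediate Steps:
$v{\left(S \right)} = 1$ ($v{\left(S \right)} = 1^{2} = 1$)
$s{\left(Q,L \right)} = -8 + L^{2} + L Q$ ($s{\left(Q,L \right)} = \left(L Q + L^{2}\right) - 8 = \left(L^{2} + L Q\right) - 8 = -8 + L^{2} + L Q$)
$26 v{\left(13 \right)} + s{\left(8,3 \right)} = 26 \cdot 1 + \left(-8 + 3^{2} + 3 \cdot 8\right) = 26 + \left(-8 + 9 + 24\right) = 26 + 25 = 51$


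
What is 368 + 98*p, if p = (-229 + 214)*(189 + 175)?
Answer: -534712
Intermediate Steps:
p = -5460 (p = -15*364 = -5460)
368 + 98*p = 368 + 98*(-5460) = 368 - 535080 = -534712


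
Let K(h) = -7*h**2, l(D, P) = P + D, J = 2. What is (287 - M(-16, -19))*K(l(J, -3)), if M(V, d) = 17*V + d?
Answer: -4046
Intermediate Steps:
l(D, P) = D + P
M(V, d) = d + 17*V
(287 - M(-16, -19))*K(l(J, -3)) = (287 - (-19 + 17*(-16)))*(-7*(2 - 3)**2) = (287 - (-19 - 272))*(-7*(-1)**2) = (287 - 1*(-291))*(-7*1) = (287 + 291)*(-7) = 578*(-7) = -4046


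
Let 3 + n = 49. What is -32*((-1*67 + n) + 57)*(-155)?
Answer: 178560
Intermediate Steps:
n = 46 (n = -3 + 49 = 46)
-32*((-1*67 + n) + 57)*(-155) = -32*((-1*67 + 46) + 57)*(-155) = -32*((-67 + 46) + 57)*(-155) = -32*(-21 + 57)*(-155) = -32*36*(-155) = -1152*(-155) = 178560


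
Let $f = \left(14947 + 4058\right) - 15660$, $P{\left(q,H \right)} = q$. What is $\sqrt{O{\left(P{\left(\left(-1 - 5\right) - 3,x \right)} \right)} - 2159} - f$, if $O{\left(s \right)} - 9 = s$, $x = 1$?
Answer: $-3345 + i \sqrt{2159} \approx -3345.0 + 46.465 i$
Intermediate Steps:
$O{\left(s \right)} = 9 + s$
$f = 3345$ ($f = 19005 - 15660 = 3345$)
$\sqrt{O{\left(P{\left(\left(-1 - 5\right) - 3,x \right)} \right)} - 2159} - f = \sqrt{\left(9 - 9\right) - 2159} - 3345 = \sqrt{0 - 2159} - 3345 = \sqrt{-2159} - 3345 = i \sqrt{2159} - 3345 = -3345 + i \sqrt{2159}$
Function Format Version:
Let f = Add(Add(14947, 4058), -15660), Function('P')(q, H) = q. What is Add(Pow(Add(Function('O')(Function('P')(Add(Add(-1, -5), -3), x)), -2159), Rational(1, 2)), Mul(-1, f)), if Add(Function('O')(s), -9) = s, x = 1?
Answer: Add(-3345, Mul(I, Pow(2159, Rational(1, 2)))) ≈ Add(-3345.0, Mul(46.465, I))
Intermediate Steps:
Function('O')(s) = Add(9, s)
f = 3345 (f = Add(19005, -15660) = 3345)
Add(Pow(Add(Function('O')(Function('P')(Add(Add(-1, -5), -3), x)), -2159), Rational(1, 2)), Mul(-1, f)) = Add(Pow(Add(Add(9, Add(Add(-1, -5), -3)), -2159), Rational(1, 2)), Mul(-1, 3345)) = Add(Pow(Add(Add(9, Add(-6, -3)), -2159), Rational(1, 2)), -3345) = Add(Pow(Add(Add(9, -9), -2159), Rational(1, 2)), -3345) = Add(Pow(Add(0, -2159), Rational(1, 2)), -3345) = Add(Pow(-2159, Rational(1, 2)), -3345) = Add(Mul(I, Pow(2159, Rational(1, 2))), -3345) = Add(-3345, Mul(I, Pow(2159, Rational(1, 2))))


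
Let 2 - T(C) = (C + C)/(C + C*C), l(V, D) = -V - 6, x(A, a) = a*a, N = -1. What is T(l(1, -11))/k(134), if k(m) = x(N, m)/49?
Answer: 343/53868 ≈ 0.0063674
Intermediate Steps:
x(A, a) = a**2
l(V, D) = -6 - V
k(m) = m**2/49
T(C) = 2 - 2*C/(C + C**2) (T(C) = 2 - (C + C)/(C + C*C) = 2 - 2*C/(C + C**2))
T(l(1, -11))/k(134) = (2*(-6 - 1*1)/(1 + (-6 - 1*1)))/(((1/49)*134**2)) = (2*(-6 - 1)/(1 + (-6 - 1)))/(((1/49)*17956)) = (2*(-7)/(1 - 7))/(17956/49) = (2*(-7)/(-6))*(49/17956) = (2*(-7)*(-1/6))*(49/17956) = (7/3)*(49/17956) = 343/53868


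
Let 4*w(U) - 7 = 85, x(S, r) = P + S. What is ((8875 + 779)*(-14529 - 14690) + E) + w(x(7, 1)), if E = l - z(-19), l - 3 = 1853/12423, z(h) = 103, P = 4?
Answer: -3504283602316/12423 ≈ -2.8208e+8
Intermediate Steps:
x(S, r) = 4 + S
l = 39122/12423 (l = 3 + 1853/12423 = 39122/12423 ≈ 3.1492)
w(U) = 23 (w(U) = 7/4 + (¼)*85 = 7/4 + 85/4 = 23)
E = -1240447/12423 (E = 39122/12423 - 1*103 = 39122/12423 - 103 = -1240447/12423 ≈ -99.851)
((8875 + 779)*(-14529 - 14690) + E) + w(x(7, 1)) = ((8875 + 779)*(-14529 - 14690) - 1240447/12423) + 23 = (9654*(-29219) - 1240447/12423) + 23 = (-282080226 - 1240447/12423) + 23 = -3504283888045/12423 + 23 = -3504283602316/12423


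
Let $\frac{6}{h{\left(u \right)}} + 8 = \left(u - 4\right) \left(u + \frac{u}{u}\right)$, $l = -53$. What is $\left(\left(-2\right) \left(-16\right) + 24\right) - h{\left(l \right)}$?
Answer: $\frac{82765}{1478} \approx 55.998$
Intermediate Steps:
$h{\left(u \right)} = \frac{6}{-8 + \left(1 + u\right) \left(-4 + u\right)}$ ($h{\left(u \right)} = \frac{6}{-8 + \left(u - 4\right) \left(u + \frac{u}{u}\right)} = \frac{6}{-8 + \left(-4 + u\right) \left(u + 1\right)} = \frac{6}{-8 + \left(-4 + u\right) \left(1 + u\right)} = \frac{6}{-8 + \left(1 + u\right) \left(-4 + u\right)}$)
$\left(\left(-2\right) \left(-16\right) + 24\right) - h{\left(l \right)} = \left(\left(-2\right) \left(-16\right) + 24\right) - \frac{6}{-12 + \left(-53\right)^{2} - -159} = \left(32 + 24\right) - \frac{6}{-12 + 2809 + 159} = 56 - \frac{6}{2956} = 56 - 6 \cdot \frac{1}{2956} = 56 - \frac{3}{1478} = \frac{82765}{1478}$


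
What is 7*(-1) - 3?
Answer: -10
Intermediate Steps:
7*(-1) - 3 = -7 - 3 = -10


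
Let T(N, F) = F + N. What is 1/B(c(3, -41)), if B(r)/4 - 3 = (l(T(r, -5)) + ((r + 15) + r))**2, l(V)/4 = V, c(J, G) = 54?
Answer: 1/407056 ≈ 2.4567e-6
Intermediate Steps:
l(V) = 4*V
B(r) = 12 + 4*(-5 + 6*r)**2 (B(r) = 12 + 4*(4*(-5 + r) + ((r + 15) + r))**2 = 12 + 4*((-20 + 4*r) + ((15 + r) + r))**2 = 12 + 4*((-20 + 4*r) + (15 + 2*r))**2 = 12 + 4*(-5 + 6*r)**2)
1/B(c(3, -41)) = 1/(12 + 4*(-5 + 6*54)**2) = 1/(12 + 4*(-5 + 324)**2) = 1/(12 + 4*319**2) = 1/(12 + 4*101761) = 1/(12 + 407044) = 1/407056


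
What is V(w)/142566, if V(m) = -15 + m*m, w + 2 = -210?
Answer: 44929/142566 ≈ 0.31515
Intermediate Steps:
w = -212 (w = -2 - 210 = -212)
V(m) = -15 + m²
V(w)/142566 = (-15 + (-212)²)/142566 = (-15 + 44944)*(1/142566) = 44929*(1/142566) = 44929/142566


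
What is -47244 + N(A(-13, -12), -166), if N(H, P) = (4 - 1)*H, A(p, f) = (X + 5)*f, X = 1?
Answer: -47460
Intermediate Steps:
A(p, f) = 6*f (A(p, f) = (1 + 5)*f = 6*f)
N(H, P) = 3*H
-47244 + N(A(-13, -12), -166) = -47244 + 3*(6*(-12)) = -47244 + 3*(-72) = -47244 - 216 = -47460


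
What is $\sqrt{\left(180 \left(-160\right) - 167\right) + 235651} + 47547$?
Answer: $47547 + 2 \sqrt{51671} \approx 48002.0$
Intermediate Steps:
$\sqrt{\left(180 \left(-160\right) - 167\right) + 235651} + 47547 = \sqrt{\left(-28800 - 167\right) + 235651} + 47547 = \sqrt{-28967 + 235651} + 47547 = \sqrt{206684} + 47547 = 2 \sqrt{51671} + 47547 = 47547 + 2 \sqrt{51671}$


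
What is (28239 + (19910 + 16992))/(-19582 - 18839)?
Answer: -65141/38421 ≈ -1.6955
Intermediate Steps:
(28239 + (19910 + 16992))/(-19582 - 18839) = (28239 + 36902)/(-38421) = 65141*(-1/38421) = -65141/38421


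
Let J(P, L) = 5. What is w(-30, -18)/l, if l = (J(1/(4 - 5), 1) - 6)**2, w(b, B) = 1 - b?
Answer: 31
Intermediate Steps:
l = 1 (l = (5 - 6)**2 = (-1)**2 = 1)
w(-30, -18)/l = (1 - 1*(-30))/1 = (1 + 30)*1 = 31*1 = 31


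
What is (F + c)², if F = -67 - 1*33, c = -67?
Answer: 27889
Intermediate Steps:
F = -100 (F = -67 - 33 = -100)
(F + c)² = (-100 - 67)² = (-167)² = 27889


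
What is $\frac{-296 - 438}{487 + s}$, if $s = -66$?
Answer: $- \frac{734}{421} \approx -1.7435$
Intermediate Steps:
$\frac{-296 - 438}{487 + s} = \frac{-296 - 438}{487 - 66} = - \frac{734}{421}$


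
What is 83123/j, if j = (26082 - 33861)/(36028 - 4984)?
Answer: -860156804/2593 ≈ -3.3172e+5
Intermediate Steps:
j = -2593/10348 (j = -7779/31044 = -7779*1/31044 = -2593/10348 ≈ -0.25058)
83123/j = 83123/(-2593/10348) = 83123*(-10348/2593) = -860156804/2593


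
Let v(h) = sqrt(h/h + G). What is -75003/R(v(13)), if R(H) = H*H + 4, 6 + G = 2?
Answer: -75003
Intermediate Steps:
G = -4 (G = -6 + 2 = -4)
v(h) = I*sqrt(3) (v(h) = sqrt(h/h - 4) = sqrt(1 - 4) = sqrt(-3) = I*sqrt(3))
R(H) = 4 + H**2 (R(H) = H**2 + 4 = 4 + H**2)
-75003/R(v(13)) = -75003/(4 + (I*sqrt(3))**2) = -75003/(4 - 3) = -75003/1 = -75003*1 = -75003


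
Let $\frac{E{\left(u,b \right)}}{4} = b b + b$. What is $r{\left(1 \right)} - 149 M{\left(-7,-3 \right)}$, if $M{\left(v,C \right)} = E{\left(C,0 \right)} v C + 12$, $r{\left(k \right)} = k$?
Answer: $-1787$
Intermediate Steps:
$E{\left(u,b \right)} = 4 b + 4 b^{2}$ ($E{\left(u,b \right)} = 4 \left(b b + b\right) = 4 \left(b^{2} + b\right) = 4 \left(b + b^{2}\right) = 4 b + 4 b^{2}$)
$M{\left(v,C \right)} = 12$ ($M{\left(v,C \right)} = 4 \cdot 0 \left(1 + 0\right) v C + 12 = 4 \cdot 0 \cdot 1 v C + 12 = 0 v C + 12 = 0 C + 12 = 0 + 12 = 12$)
$r{\left(1 \right)} - 149 M{\left(-7,-3 \right)} = 1 - 1788 = -1787$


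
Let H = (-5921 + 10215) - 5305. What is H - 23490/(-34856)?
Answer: -17607963/17428 ≈ -1010.3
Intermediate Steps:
H = -1011 (H = 4294 - 5305 = -1011)
H - 23490/(-34856) = -1011 - 23490/(-34856) = -1011 - 23490*(-1/34856) = -1011 + 11745/17428 = -17607963/17428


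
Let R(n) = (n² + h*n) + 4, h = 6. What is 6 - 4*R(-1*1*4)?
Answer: 22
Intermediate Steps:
R(n) = 4 + n² + 6*n (R(n) = (n² + 6*n) + 4 = 4 + n² + 6*n)
6 - 4*R(-1*1*4) = 6 - 4*(4 + (-1*1*4)² + 6*(-1*1*4)) = 6 - 4*(4 + (-1*4)² + 6*(-1*4)) = 6 - 4*(4 + (-4)² + 6*(-4)) = 6 - 4*(4 + 16 - 24) = 6 - 4*(-4) = 6 + 16 = 22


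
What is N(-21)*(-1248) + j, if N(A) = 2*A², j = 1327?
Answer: -1099409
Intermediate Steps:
N(-21)*(-1248) + j = (2*(-21)²)*(-1248) + 1327 = (2*441)*(-1248) + 1327 = 882*(-1248) + 1327 = -1100736 + 1327 = -1099409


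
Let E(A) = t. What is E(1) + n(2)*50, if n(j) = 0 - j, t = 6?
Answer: -94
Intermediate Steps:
n(j) = -j
E(A) = 6
E(1) + n(2)*50 = 6 - 1*2*50 = 6 - 2*50 = 6 - 100 = -94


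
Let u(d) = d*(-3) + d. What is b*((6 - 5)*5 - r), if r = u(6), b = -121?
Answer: -2057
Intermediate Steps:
u(d) = -2*d (u(d) = -3*d + d = -2*d)
r = -12 (r = -2*6 = -12)
b*((6 - 5)*5 - r) = -121*((6 - 5)*5 - 1*(-12)) = -121*(1*5 + 12) = -121*(5 + 12) = -121*17 = -2057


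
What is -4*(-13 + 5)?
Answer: 32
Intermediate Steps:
-4*(-13 + 5) = -4*(-8) = 32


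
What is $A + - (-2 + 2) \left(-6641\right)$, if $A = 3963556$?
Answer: $3963556$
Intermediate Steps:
$A + - (-2 + 2) \left(-6641\right) = 3963556 + - (-2 + 2) \left(-6641\right) = 3963556 + \left(-1\right) 0 \left(-6641\right) = 3963556 + 0 \left(-6641\right) = 3963556 + 0 = 3963556$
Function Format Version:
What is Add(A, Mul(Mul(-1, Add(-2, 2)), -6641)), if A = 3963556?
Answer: 3963556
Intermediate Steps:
Add(A, Mul(Mul(-1, Add(-2, 2)), -6641)) = Add(3963556, Mul(Mul(-1, Add(-2, 2)), -6641)) = Add(3963556, Mul(Mul(-1, 0), -6641)) = Add(3963556, Mul(0, -6641)) = Add(3963556, 0) = 3963556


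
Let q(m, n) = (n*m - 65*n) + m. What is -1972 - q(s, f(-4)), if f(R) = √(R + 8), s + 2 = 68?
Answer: -2040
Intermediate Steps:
s = 66 (s = -2 + 68 = 66)
f(R) = √(8 + R)
q(m, n) = m - 65*n + m*n (q(m, n) = (m*n - 65*n) + m = (-65*n + m*n) + m = m - 65*n + m*n)
-1972 - q(s, f(-4)) = -1972 - (66 - 65*√(8 - 4) + 66*√(8 - 4)) = -1972 - (66 - 65*√4 + 66*√4) = -1972 - (66 - 65*2 + 66*2) = -1972 - (66 - 130 + 132) = -1972 - 1*68 = -1972 - 68 = -2040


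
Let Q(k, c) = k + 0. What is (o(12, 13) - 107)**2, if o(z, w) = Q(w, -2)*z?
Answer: 2401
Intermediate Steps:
Q(k, c) = k
o(z, w) = w*z
(o(12, 13) - 107)**2 = (13*12 - 107)**2 = (156 - 107)**2 = 49**2 = 2401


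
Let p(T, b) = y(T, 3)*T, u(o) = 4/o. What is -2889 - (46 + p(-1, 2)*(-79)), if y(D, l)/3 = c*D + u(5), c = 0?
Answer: -15623/5 ≈ -3124.6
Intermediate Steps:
y(D, l) = 12/5 (y(D, l) = 3*(0*D + 4/5) = 3*(0 + 4*(1/5)) = 3*(0 + 4/5) = 3*(4/5) = 12/5)
p(T, b) = 12*T/5
-2889 - (46 + p(-1, 2)*(-79)) = -2889 - (46 + ((12/5)*(-1))*(-79)) = -2889 - (46 - 12/5*(-79)) = -2889 - (46 + 948/5) = -2889 - 1*1178/5 = -2889 - 1178/5 = -15623/5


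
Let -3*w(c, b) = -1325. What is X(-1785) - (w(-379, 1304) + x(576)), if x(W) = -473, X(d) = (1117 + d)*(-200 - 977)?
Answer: 2358802/3 ≈ 7.8627e+5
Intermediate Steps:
X(d) = -1314709 - 1177*d (X(d) = (1117 + d)*(-1177) = -1314709 - 1177*d)
w(c, b) = 1325/3 (w(c, b) = -⅓*(-1325) = 1325/3)
X(-1785) - (w(-379, 1304) + x(576)) = (-1314709 - 1177*(-1785)) - (1325/3 - 473) = (-1314709 + 2100945) - 1*(-94/3) = 786236 + 94/3 = 2358802/3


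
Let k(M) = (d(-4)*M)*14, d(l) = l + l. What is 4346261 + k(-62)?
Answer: 4353205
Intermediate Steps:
d(l) = 2*l
k(M) = -112*M (k(M) = ((2*(-4))*M)*14 = -8*M*14 = -112*M)
4346261 + k(-62) = 4346261 - 112*(-62) = 4346261 + 6944 = 4353205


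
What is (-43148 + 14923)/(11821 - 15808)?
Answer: 28225/3987 ≈ 7.0793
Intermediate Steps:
(-43148 + 14923)/(11821 - 15808) = -28225/(-3987) = -28225*(-1/3987) = 28225/3987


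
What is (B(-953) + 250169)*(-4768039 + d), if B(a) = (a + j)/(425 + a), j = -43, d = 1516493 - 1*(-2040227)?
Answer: -13333616907561/44 ≈ -3.0304e+11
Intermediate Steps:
d = 3556720 (d = 1516493 + 2040227 = 3556720)
B(a) = (-43 + a)/(425 + a) (B(a) = (a - 43)/(425 + a) = (-43 + a)/(425 + a))
(B(-953) + 250169)*(-4768039 + d) = ((-43 - 953)/(425 - 953) + 250169)*(-4768039 + 3556720) = (-996/(-528) + 250169)*(-1211319) = (-1/528*(-996) + 250169)*(-1211319) = (83/44 + 250169)*(-1211319) = (11007519/44)*(-1211319) = -13333616907561/44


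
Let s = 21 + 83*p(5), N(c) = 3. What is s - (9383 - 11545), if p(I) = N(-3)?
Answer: 2432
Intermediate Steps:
p(I) = 3
s = 270 (s = 21 + 83*3 = 21 + 249 = 270)
s - (9383 - 11545) = 270 - (9383 - 11545) = 270 - 1*(-2162) = 270 + 2162 = 2432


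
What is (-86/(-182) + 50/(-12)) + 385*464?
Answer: 97535423/546 ≈ 1.7864e+5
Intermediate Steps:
(-86/(-182) + 50/(-12)) + 385*464 = (-86*(-1/182) + 50*(-1/12)) + 178640 = (43/91 - 25/6) + 178640 = -2017/546 + 178640 = 97535423/546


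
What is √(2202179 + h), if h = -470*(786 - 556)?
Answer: 13*√12391 ≈ 1447.1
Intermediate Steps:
h = -108100 (h = -470*230 = -108100)
√(2202179 + h) = √(2202179 - 108100) = √2094079 = 13*√12391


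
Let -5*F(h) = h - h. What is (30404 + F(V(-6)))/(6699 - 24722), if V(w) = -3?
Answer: -30404/18023 ≈ -1.6870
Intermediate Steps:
F(h) = 0 (F(h) = -(h - h)/5 = -1/5*0 = 0)
(30404 + F(V(-6)))/(6699 - 24722) = (30404 + 0)/(6699 - 24722) = 30404/(-18023) = 30404*(-1/18023) = -30404/18023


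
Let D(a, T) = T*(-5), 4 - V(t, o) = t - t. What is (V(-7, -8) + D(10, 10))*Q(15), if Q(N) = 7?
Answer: -322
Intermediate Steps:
V(t, o) = 4 (V(t, o) = 4 - (t - t) = 4 - 1*0 = 4 + 0 = 4)
D(a, T) = -5*T
(V(-7, -8) + D(10, 10))*Q(15) = (4 - 5*10)*7 = (4 - 50)*7 = -46*7 = -322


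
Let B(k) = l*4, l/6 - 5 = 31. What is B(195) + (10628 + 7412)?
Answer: 18904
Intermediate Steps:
l = 216 (l = 30 + 6*31 = 30 + 186 = 216)
B(k) = 864 (B(k) = 216*4 = 864)
B(195) + (10628 + 7412) = 864 + (10628 + 7412) = 864 + 18040 = 18904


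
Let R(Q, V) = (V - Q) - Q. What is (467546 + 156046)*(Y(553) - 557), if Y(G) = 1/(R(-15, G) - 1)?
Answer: -33691948236/97 ≈ -3.4734e+8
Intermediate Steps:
R(Q, V) = V - 2*Q
Y(G) = 1/(29 + G) (Y(G) = 1/((G - 2*(-15)) - 1) = 1/((G + 30) - 1) = 1/((30 + G) - 1) = 1/(29 + G))
(467546 + 156046)*(Y(553) - 557) = (467546 + 156046)*(1/(29 + 553) - 557) = 623592*(1/582 - 557) = 623592*(-324173/582) = -33691948236/97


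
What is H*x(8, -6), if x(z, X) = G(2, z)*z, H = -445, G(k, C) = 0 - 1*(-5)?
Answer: -17800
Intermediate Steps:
G(k, C) = 5 (G(k, C) = 0 + 5 = 5)
x(z, X) = 5*z
H*x(8, -6) = -2225*8 = -445*40 = -17800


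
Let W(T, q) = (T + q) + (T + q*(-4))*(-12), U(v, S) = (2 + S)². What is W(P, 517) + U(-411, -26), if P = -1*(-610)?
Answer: 19199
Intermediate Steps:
P = 610
W(T, q) = -11*T + 49*q (W(T, q) = (T + q) + (T - 4*q)*(-12) = (T + q) + (-12*T + 48*q) = -11*T + 49*q)
W(P, 517) + U(-411, -26) = (-11*610 + 49*517) + (2 - 26)² = (-6710 + 25333) + (-24)² = 18623 + 576 = 19199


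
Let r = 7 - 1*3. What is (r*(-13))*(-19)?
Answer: 988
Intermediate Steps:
r = 4 (r = 7 - 3 = 4)
(r*(-13))*(-19) = (4*(-13))*(-19) = -52*(-19) = 988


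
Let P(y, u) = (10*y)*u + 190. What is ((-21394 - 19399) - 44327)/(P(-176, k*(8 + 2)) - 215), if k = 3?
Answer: 17024/10565 ≈ 1.6114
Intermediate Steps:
P(y, u) = 190 + 10*u*y (P(y, u) = 10*u*y + 190 = 190 + 10*u*y)
((-21394 - 19399) - 44327)/(P(-176, k*(8 + 2)) - 215) = ((-21394 - 19399) - 44327)/((190 + 10*(3*(8 + 2))*(-176)) - 215) = (-40793 - 44327)/((190 + 10*(3*10)*(-176)) - 215) = -85120/((190 + 10*30*(-176)) - 215) = -85120/((190 - 52800) - 215) = -85120/(-52610 - 215) = -85120/(-52825) = -85120*(-1/52825) = 17024/10565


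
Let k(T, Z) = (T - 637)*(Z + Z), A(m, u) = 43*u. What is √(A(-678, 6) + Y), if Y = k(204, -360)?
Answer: √312018 ≈ 558.59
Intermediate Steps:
k(T, Z) = 2*Z*(-637 + T) (k(T, Z) = (-637 + T)*(2*Z) = 2*Z*(-637 + T))
Y = 311760 (Y = 2*(-360)*(-637 + 204) = 2*(-360)*(-433) = 311760)
√(A(-678, 6) + Y) = √(43*6 + 311760) = √(258 + 311760) = √312018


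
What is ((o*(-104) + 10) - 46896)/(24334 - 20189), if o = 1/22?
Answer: -515798/45595 ≈ -11.313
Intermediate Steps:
o = 1/22 ≈ 0.045455
((o*(-104) + 10) - 46896)/(24334 - 20189) = (((1/22)*(-104) + 10) - 46896)/(24334 - 20189) = ((-52/11 + 10) - 46896)/4145 = (58/11 - 46896)*(1/4145) = -515798/11*1/4145 = -515798/45595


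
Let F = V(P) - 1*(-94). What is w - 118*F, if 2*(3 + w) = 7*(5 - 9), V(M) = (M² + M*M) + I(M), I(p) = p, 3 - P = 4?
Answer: -11227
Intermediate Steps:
P = -1 (P = 3 - 1*4 = 3 - 4 = -1)
V(M) = M + 2*M² (V(M) = (M² + M*M) + M = (M² + M²) + M = 2*M² + M = M + 2*M²)
F = 95 (F = -(1 + 2*(-1)) - 1*(-94) = -(1 - 2) + 94 = -1*(-1) + 94 = 1 + 94 = 95)
w = -17 (w = -3 + (7*(5 - 9))/2 = -3 + (7*(-4))/2 = -3 + (½)*(-28) = -3 - 14 = -17)
w - 118*F = -17 - 118*95 = -17 - 11210 = -11227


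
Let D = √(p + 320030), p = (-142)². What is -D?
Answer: -31*√354 ≈ -583.26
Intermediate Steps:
p = 20164
D = 31*√354 (D = √(20164 + 320030) = √340194 = 31*√354 ≈ 583.26)
-D = -31*√354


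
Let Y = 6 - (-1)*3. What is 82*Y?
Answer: 738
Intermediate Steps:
Y = 9 (Y = 6 - 1*(-3) = 6 + 3 = 9)
82*Y = 82*9 = 738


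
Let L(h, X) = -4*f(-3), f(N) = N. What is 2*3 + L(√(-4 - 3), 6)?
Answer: 18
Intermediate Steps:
L(h, X) = 12 (L(h, X) = -4*(-3) = 12)
2*3 + L(√(-4 - 3), 6) = 2*3 + 12 = 6 + 12 = 18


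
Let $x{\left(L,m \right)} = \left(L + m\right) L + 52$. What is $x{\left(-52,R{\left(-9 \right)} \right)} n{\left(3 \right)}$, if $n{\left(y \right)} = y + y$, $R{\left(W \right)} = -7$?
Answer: $18720$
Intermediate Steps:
$x{\left(L,m \right)} = 52 + L \left(L + m\right)$ ($x{\left(L,m \right)} = L \left(L + m\right) + 52 = 52 + L \left(L + m\right)$)
$n{\left(y \right)} = 2 y$
$x{\left(-52,R{\left(-9 \right)} \right)} n{\left(3 \right)} = \left(52 + \left(-52\right)^{2} - -364\right) 2 \cdot 3 = \left(52 + 2704 + 364\right) 6 = 3120 \cdot 6 = 18720$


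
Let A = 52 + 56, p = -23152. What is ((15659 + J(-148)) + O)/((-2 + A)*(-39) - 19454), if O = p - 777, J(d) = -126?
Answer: 2099/5897 ≈ 0.35594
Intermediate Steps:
O = -23929 (O = -23152 - 777 = -23929)
A = 108
((15659 + J(-148)) + O)/((-2 + A)*(-39) - 19454) = ((15659 - 126) - 23929)/((-2 + 108)*(-39) - 19454) = (15533 - 23929)/(106*(-39) - 19454) = -8396/(-4134 - 19454) = -8396/(-23588) = -8396*(-1/23588) = 2099/5897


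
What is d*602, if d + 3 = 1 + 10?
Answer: 4816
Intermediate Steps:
d = 8 (d = -3 + (1 + 10) = -3 + 11 = 8)
d*602 = 8*602 = 4816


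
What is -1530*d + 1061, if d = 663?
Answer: -1013329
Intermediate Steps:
-1530*d + 1061 = -1530*663 + 1061 = -1014390 + 1061 = -1013329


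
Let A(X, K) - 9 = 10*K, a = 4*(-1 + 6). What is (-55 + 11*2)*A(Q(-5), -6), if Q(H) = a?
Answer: 1683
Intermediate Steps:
a = 20 (a = 4*5 = 20)
Q(H) = 20
A(X, K) = 9 + 10*K
(-55 + 11*2)*A(Q(-5), -6) = (-55 + 11*2)*(9 + 10*(-6)) = (-55 + 22)*(9 - 60) = -33*(-51) = 1683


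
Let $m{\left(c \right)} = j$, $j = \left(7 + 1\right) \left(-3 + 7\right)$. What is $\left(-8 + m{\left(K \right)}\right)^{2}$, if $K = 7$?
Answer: $576$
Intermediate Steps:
$j = 32$ ($j = 8 \cdot 4 = 32$)
$m{\left(c \right)} = 32$
$\left(-8 + m{\left(K \right)}\right)^{2} = \left(-8 + 32\right)^{2} = 24^{2} = 576$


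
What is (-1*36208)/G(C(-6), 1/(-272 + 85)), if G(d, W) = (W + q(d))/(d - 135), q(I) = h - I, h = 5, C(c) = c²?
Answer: -335159352/2899 ≈ -1.1561e+5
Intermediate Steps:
q(I) = 5 - I
G(d, W) = (5 + W - d)/(-135 + d) (G(d, W) = (W + (5 - d))/(d - 135) = (5 + W - d)/(-135 + d))
(-1*36208)/G(C(-6), 1/(-272 + 85)) = (-1*36208)/(((5 + 1/(-272 + 85) - 1*(-6)²)/(-135 + (-6)²))) = -36208*(-135 + 36)/(5 + 1/(-187) - 1*36) = -36208*(-99/(5 - 1/187 - 36)) = -36208/((-1/99*(-5798/187))) = -36208/5798/18513 = -36208*18513/5798 = -335159352/2899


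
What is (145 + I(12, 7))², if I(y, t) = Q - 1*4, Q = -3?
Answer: 19044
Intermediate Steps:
I(y, t) = -7 (I(y, t) = -3 - 1*4 = -3 - 4 = -7)
(145 + I(12, 7))² = (145 - 7)² = 138² = 19044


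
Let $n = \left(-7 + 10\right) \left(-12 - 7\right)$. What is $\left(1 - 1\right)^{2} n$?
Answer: $0$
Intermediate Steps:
$n = -57$ ($n = 3 \left(-19\right) = -57$)
$\left(1 - 1\right)^{2} n = \left(1 - 1\right)^{2} \left(-57\right) = 0^{2} \left(-57\right) = 0 \left(-57\right) = 0$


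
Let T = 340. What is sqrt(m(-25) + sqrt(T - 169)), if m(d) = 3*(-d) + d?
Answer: sqrt(50 + 3*sqrt(19)) ≈ 7.9421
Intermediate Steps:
m(d) = -2*d (m(d) = -3*d + d = -2*d)
sqrt(m(-25) + sqrt(T - 169)) = sqrt(-2*(-25) + sqrt(340 - 169)) = sqrt(50 + sqrt(171)) = sqrt(50 + 3*sqrt(19))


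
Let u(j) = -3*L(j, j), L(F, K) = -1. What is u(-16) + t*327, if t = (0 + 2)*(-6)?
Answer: -3921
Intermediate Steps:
t = -12 (t = 2*(-6) = -12)
u(j) = 3 (u(j) = -3*(-1) = 3)
u(-16) + t*327 = 3 - 12*327 = 3 - 3924 = -3921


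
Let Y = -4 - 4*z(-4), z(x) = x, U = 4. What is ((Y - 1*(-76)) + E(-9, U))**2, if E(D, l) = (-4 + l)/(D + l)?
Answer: 7744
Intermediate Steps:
Y = 12 (Y = -4 - 4*(-4) = -4 + 16 = 12)
E(D, l) = (-4 + l)/(D + l)
((Y - 1*(-76)) + E(-9, U))**2 = ((12 - 1*(-76)) + (-4 + 4)/(-9 + 4))**2 = ((12 + 76) + 0/(-5))**2 = (88 - 1/5*0)**2 = (88 + 0)**2 = 88**2 = 7744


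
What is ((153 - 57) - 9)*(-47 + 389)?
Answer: 29754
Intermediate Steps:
((153 - 57) - 9)*(-47 + 389) = (96 - 9)*342 = 87*342 = 29754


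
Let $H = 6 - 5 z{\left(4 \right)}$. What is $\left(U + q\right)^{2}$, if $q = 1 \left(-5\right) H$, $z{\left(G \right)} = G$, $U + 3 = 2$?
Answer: $4761$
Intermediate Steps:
$U = -1$ ($U = -3 + 2 = -1$)
$H = -14$ ($H = 6 - 20 = -14$)
$q = 70$ ($q = 1 \left(-5\right) \left(-14\right) = \left(-5\right) \left(-14\right) = 70$)
$\left(U + q\right)^{2} = \left(-1 + 70\right)^{2} = 69^{2} = 4761$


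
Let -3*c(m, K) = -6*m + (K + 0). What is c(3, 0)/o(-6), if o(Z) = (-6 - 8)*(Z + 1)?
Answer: 3/35 ≈ 0.085714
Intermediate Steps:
c(m, K) = 2*m - K/3 (c(m, K) = -(-6*m + (K + 0))/3 = -(-6*m + K)/3 = -(K - 6*m)/3 = 2*m - K/3)
o(Z) = -14 - 14*Z (o(Z) = -14*(1 + Z) = -14 - 14*Z)
c(3, 0)/o(-6) = (2*3 - ⅓*0)/(-14 - 14*(-6)) = (6 + 0)/(-14 + 84) = 6/70 = (1/70)*6 = 3/35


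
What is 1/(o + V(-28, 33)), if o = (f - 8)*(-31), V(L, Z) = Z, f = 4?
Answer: 1/157 ≈ 0.0063694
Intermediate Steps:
o = 124 (o = (4 - 8)*(-31) = -4*(-31) = 124)
1/(o + V(-28, 33)) = 1/(124 + 33) = 1/157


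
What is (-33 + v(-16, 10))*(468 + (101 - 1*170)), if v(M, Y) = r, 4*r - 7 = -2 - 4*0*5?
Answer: -50673/4 ≈ -12668.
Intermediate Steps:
r = 5/4 (r = 7/4 + (-2 - 4*0*5)/4 = 7/4 + (-2 + 0*5)/4 = 7/4 + (-2 + 0)/4 = 7/4 + (¼)*(-2) = 7/4 - ½ = 5/4 ≈ 1.2500)
v(M, Y) = 5/4
(-33 + v(-16, 10))*(468 + (101 - 1*170)) = (-33 + 5/4)*(468 + (101 - 1*170)) = -127*(468 + (101 - 170))/4 = -127*(468 - 69)/4 = -127/4*399 = -50673/4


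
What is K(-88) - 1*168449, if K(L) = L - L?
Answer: -168449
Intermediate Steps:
K(L) = 0
K(-88) - 1*168449 = 0 - 1*168449 = 0 - 168449 = -168449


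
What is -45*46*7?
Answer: -14490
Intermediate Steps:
-45*46*7 = -2070*7 = -14490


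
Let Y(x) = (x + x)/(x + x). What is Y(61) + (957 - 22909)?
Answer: -21951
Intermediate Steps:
Y(x) = 1 (Y(x) = (2*x)/((2*x)) = (2*x)*(1/(2*x)) = 1)
Y(61) + (957 - 22909) = 1 + (957 - 22909) = 1 - 21952 = -21951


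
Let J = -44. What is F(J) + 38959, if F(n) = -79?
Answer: 38880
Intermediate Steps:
F(J) + 38959 = -79 + 38959 = 38880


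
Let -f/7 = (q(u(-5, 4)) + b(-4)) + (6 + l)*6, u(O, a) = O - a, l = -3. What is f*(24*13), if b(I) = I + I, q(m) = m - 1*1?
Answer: 0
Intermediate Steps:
q(m) = -1 + m (q(m) = m - 1 = -1 + m)
b(I) = 2*I
f = 0 (f = -7*(((-1 + (-5 - 1*4)) + 2*(-4)) + (6 - 3)*6) = -7*(((-1 + (-5 - 4)) - 8) + 3*6) = -7*(((-1 - 9) - 8) + 18) = -7*((-10 - 8) + 18) = -7*(-18 + 18) = -7*0 = 0)
f*(24*13) = 0*(24*13) = 0*312 = 0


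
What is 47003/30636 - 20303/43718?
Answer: 716437223/669672324 ≈ 1.0698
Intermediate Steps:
47003/30636 - 20303/43718 = 716437223/669672324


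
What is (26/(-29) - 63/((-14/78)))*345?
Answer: 3502785/29 ≈ 1.2079e+5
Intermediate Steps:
(26/(-29) - 63/((-14/78)))*345 = (26*(-1/29) - 63/((-14*1/78)))*345 = (-26/29 - 63/(-7/39))*345 = (-26/29 - 63*(-39/7))*345 = (-26/29 + 351)*345 = (10153/29)*345 = 3502785/29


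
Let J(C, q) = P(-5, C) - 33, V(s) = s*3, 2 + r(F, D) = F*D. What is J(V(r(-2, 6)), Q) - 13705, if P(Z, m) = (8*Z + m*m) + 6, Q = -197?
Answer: -12008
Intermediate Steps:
P(Z, m) = 6 + m² + 8*Z (P(Z, m) = (8*Z + m²) + 6 = (m² + 8*Z) + 6 = 6 + m² + 8*Z)
r(F, D) = -2 + D*F (r(F, D) = -2 + F*D = -2 + D*F)
V(s) = 3*s
J(C, q) = -67 + C² (J(C, q) = (6 + C² + 8*(-5)) - 33 = (6 + C² - 40) - 33 = (-34 + C²) - 33 = -67 + C²)
J(V(r(-2, 6)), Q) - 13705 = (-67 + (3*(-2 + 6*(-2)))²) - 13705 = (-67 + (3*(-2 - 12))²) - 13705 = (-67 + (3*(-14))²) - 13705 = (-67 + (-42)²) - 13705 = (-67 + 1764) - 13705 = 1697 - 13705 = -12008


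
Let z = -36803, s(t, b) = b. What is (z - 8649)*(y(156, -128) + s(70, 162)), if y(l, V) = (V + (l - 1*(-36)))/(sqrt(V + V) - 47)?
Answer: -18013627544/2465 + 46542848*I/2465 ≈ -7.3078e+6 + 18881.0*I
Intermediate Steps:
y(l, V) = (36 + V + l)/(-47 + sqrt(2)*sqrt(V)) (y(l, V) = (V + (l + 36))/(sqrt(2*V) - 47) = (V + (36 + l))/(sqrt(2)*sqrt(V) - 47) = (36 + V + l)/(-47 + sqrt(2)*sqrt(V)))
(z - 8649)*(y(156, -128) + s(70, 162)) = (-36803 - 8649)*((36 - 128 + 156)/(-47 + sqrt(2)*sqrt(-128)) + 162) = -45452*(64/(-47 + sqrt(2)*(8*I*sqrt(2))) + 162) = -45452*(64/(-47 + 16*I) + 162) = -45452*(((-47 - 16*I)/2465)*64 + 162) = -45452*(64*(-47 - 16*I)/2465 + 162) = -45452*(162 + 64*(-47 - 16*I)/2465) = -7363224 - 2908928*(-47 - 16*I)/2465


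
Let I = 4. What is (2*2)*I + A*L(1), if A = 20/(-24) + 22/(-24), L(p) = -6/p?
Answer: 53/2 ≈ 26.500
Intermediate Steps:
A = -7/4 (A = 20*(-1/24) + 22*(-1/24) = -5/6 - 11/12 = -7/4 ≈ -1.7500)
(2*2)*I + A*L(1) = (2*2)*4 - (-21)/(2*1) = 4*4 - (-21)/2 = 16 - 7/4*(-6) = 16 + 21/2 = 53/2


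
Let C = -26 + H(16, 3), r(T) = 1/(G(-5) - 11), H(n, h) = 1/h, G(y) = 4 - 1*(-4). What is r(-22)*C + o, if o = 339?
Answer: 3128/9 ≈ 347.56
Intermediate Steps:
G(y) = 8 (G(y) = 4 + 4 = 8)
r(T) = -⅓ (r(T) = 1/(8 - 11) = 1/(-3) = -⅓)
C = -77/3 (C = -26 + 1/3 = -26 + ⅓ = -77/3 ≈ -25.667)
r(-22)*C + o = -⅓*(-77/3) + 339 = 77/9 + 339 = 3128/9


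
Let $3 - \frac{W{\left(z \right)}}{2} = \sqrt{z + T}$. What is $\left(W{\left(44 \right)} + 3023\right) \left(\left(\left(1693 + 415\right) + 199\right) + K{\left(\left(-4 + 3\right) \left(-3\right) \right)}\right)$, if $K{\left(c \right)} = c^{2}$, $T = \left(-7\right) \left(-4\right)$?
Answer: $7015164 - 27792 \sqrt{2} \approx 6.9759 \cdot 10^{6}$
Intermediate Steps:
$T = 28$
$W{\left(z \right)} = 6 - 2 \sqrt{28 + z}$ ($W{\left(z \right)} = 6 - 2 \sqrt{z + 28} = 6 - 2 \sqrt{28 + z}$)
$\left(W{\left(44 \right)} + 3023\right) \left(\left(\left(1693 + 415\right) + 199\right) + K{\left(\left(-4 + 3\right) \left(-3\right) \right)}\right) = \left(\left(6 - 2 \sqrt{28 + 44}\right) + 3023\right) \left(\left(\left(1693 + 415\right) + 199\right) + \left(\left(-4 + 3\right) \left(-3\right)\right)^{2}\right) = \left(\left(6 - 2 \sqrt{72}\right) + 3023\right) \left(\left(2108 + 199\right) + \left(\left(-1\right) \left(-3\right)\right)^{2}\right) = \left(\left(6 - 2 \cdot 6 \sqrt{2}\right) + 3023\right) \left(2307 + 3^{2}\right) = \left(\left(6 - 12 \sqrt{2}\right) + 3023\right) \left(2307 + 9\right) = \left(3029 - 12 \sqrt{2}\right) 2316 = 7015164 - 27792 \sqrt{2}$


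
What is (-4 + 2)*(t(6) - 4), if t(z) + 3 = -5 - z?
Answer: 36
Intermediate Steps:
t(z) = -8 - z (t(z) = -3 + (-5 - z) = -8 - z)
(-4 + 2)*(t(6) - 4) = (-4 + 2)*((-8 - 1*6) - 4) = -2*((-8 - 6) - 4) = -2*(-14 - 4) = -2*(-18) = 36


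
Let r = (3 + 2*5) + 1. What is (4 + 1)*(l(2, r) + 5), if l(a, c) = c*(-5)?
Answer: -325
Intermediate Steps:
r = 14 (r = (3 + 10) + 1 = 13 + 1 = 14)
l(a, c) = -5*c
(4 + 1)*(l(2, r) + 5) = (4 + 1)*(-5*14 + 5) = 5*(-70 + 5) = 5*(-65) = -325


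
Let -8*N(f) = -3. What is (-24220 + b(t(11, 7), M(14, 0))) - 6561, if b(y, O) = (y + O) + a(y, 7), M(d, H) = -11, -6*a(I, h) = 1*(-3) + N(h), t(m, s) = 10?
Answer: -492505/16 ≈ -30782.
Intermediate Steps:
N(f) = 3/8 (N(f) = -⅛*(-3) = 3/8)
a(I, h) = 7/16 (a(I, h) = -(1*(-3) + 3/8)/6 = -(-3 + 3/8)/6 = -⅙*(-21/8) = 7/16)
b(y, O) = 7/16 + O + y (b(y, O) = (y + O) + 7/16 = (O + y) + 7/16 = 7/16 + O + y)
(-24220 + b(t(11, 7), M(14, 0))) - 6561 = (-24220 + (7/16 - 11 + 10)) - 6561 = (-24220 - 9/16) - 6561 = -387529/16 - 6561 = -492505/16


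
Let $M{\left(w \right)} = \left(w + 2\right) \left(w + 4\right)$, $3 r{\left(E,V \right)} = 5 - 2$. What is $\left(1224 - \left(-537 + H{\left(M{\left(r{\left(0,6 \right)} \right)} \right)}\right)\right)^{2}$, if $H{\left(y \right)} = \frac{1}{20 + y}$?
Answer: $\frac{3798749956}{1225} \approx 3.101 \cdot 10^{6}$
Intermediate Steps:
$r{\left(E,V \right)} = 1$ ($r{\left(E,V \right)} = \frac{5 - 2}{3} = \frac{1}{3} \cdot 3 = 1$)
$M{\left(w \right)} = \left(2 + w\right) \left(4 + w\right)$
$\left(1224 - \left(-537 + H{\left(M{\left(r{\left(0,6 \right)} \right)} \right)}\right)\right)^{2} = \left(1224 + \left(537 - \frac{1}{20 + \left(8 + 1^{2} + 6 \cdot 1\right)}\right)\right)^{2} = \left(1224 + \left(537 - \frac{1}{20 + \left(8 + 1 + 6\right)}\right)\right)^{2} = \left(1224 + \left(537 - \frac{1}{20 + 15}\right)\right)^{2} = \left(1224 + \left(537 - \frac{1}{35}\right)\right)^{2} = \left(1224 + \frac{18794}{35}\right)^{2} = \left(\frac{61634}{35}\right)^{2} = \frac{3798749956}{1225}$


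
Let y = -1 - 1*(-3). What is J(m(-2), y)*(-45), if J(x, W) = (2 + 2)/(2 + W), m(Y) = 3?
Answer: -45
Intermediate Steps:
y = 2 (y = -1 + 3 = 2)
J(x, W) = 4/(2 + W)
J(m(-2), y)*(-45) = (4/(2 + 2))*(-45) = (4/4)*(-45) = (4*(1/4))*(-45) = 1*(-45) = -45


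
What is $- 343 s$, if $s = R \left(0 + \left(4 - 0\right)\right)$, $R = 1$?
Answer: $-1372$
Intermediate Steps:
$s = 4$ ($s = 1 \left(0 + \left(4 - 0\right)\right) = 1 \left(0 + \left(4 + 0\right)\right) = 1 \left(0 + 4\right) = 1 \cdot 4 = 4$)
$- 343 s = \left(-343\right) 4 = -1372$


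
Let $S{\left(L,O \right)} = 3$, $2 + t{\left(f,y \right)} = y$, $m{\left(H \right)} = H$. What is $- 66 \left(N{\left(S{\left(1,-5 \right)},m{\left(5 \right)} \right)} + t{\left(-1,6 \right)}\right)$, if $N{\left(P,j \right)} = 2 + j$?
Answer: $-726$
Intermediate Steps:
$t{\left(f,y \right)} = -2 + y$
$- 66 \left(N{\left(S{\left(1,-5 \right)},m{\left(5 \right)} \right)} + t{\left(-1,6 \right)}\right) = - 66 \left(\left(2 + 5\right) + \left(-2 + 6\right)\right) = - 66 \left(7 + 4\right) = \left(-66\right) 11 = -726$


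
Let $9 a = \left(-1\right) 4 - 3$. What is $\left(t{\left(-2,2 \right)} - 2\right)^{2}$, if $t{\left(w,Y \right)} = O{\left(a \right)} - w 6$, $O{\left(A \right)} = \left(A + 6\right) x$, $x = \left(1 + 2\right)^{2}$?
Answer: $3249$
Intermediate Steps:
$x = 9$ ($x = 3^{2} = 9$)
$a = - \frac{7}{9}$ ($a = \frac{\left(-1\right) 4 - 3}{9} = \frac{-4 - 3}{9} = \frac{1}{9} \left(-7\right) = - \frac{7}{9} \approx -0.77778$)
$O{\left(A \right)} = 54 + 9 A$ ($O{\left(A \right)} = \left(A + 6\right) 9 = \left(6 + A\right) 9 = 54 + 9 A$)
$t{\left(w,Y \right)} = 47 - 6 w$ ($t{\left(w,Y \right)} = \left(54 + 9 \left(- \frac{7}{9}\right)\right) - w 6 = \left(54 - 7\right) - 6 w = 47 - 6 w$)
$\left(t{\left(-2,2 \right)} - 2\right)^{2} = \left(\left(47 - -12\right) - 2\right)^{2} = \left(\left(47 + 12\right) - 2\right)^{2} = \left(59 - 2\right)^{2} = 57^{2} = 3249$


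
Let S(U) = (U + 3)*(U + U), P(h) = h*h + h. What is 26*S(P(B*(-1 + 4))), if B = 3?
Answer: 435240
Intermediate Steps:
P(h) = h + h² (P(h) = h² + h = h + h²)
S(U) = 2*U*(3 + U) (S(U) = (3 + U)*(2*U) = 2*U*(3 + U))
26*S(P(B*(-1 + 4))) = 26*(2*((3*(-1 + 4))*(1 + 3*(-1 + 4)))*(3 + (3*(-1 + 4))*(1 + 3*(-1 + 4)))) = 26*(2*((3*3)*(1 + 3*3))*(3 + (3*3)*(1 + 3*3))) = 26*(2*(9*(1 + 9))*(3 + 9*(1 + 9))) = 26*(2*(9*10)*(3 + 9*10)) = 26*(2*90*(3 + 90)) = 26*(2*90*93) = 26*16740 = 435240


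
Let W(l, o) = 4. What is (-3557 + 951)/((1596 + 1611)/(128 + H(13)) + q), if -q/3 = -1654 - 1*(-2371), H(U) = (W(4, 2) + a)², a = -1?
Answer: 178511/145740 ≈ 1.2249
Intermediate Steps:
H(U) = 9 (H(U) = (4 - 1)² = 3² = 9)
q = -2151 (q = -3*(-1654 - 1*(-2371)) = -3*(-1654 + 2371) = -3*717 = -2151)
(-3557 + 951)/((1596 + 1611)/(128 + H(13)) + q) = (-3557 + 951)/((1596 + 1611)/(128 + 9) - 2151) = -2606/(3207/137 - 2151) = -2606/(-291480/137) = -2606*(-137/291480) = 178511/145740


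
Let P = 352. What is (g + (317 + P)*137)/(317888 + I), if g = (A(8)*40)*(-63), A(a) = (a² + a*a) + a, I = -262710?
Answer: -251067/55178 ≈ -4.5501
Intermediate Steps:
A(a) = a + 2*a² (A(a) = (a² + a²) + a = 2*a² + a = a + 2*a²)
g = -342720 (g = ((8*(1 + 2*8))*40)*(-63) = ((8*(1 + 16))*40)*(-63) = ((8*17)*40)*(-63) = (136*40)*(-63) = 5440*(-63) = -342720)
(g + (317 + P)*137)/(317888 + I) = (-342720 + (317 + 352)*137)/(317888 - 262710) = (-342720 + 669*137)/55178 = (-342720 + 91653)*(1/55178) = -251067*1/55178 = -251067/55178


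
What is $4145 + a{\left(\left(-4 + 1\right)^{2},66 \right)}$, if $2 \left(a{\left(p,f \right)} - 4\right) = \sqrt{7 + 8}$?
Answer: $4149 + \frac{\sqrt{15}}{2} \approx 4150.9$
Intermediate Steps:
$a{\left(p,f \right)} = 4 + \frac{\sqrt{15}}{2}$ ($a{\left(p,f \right)} = 4 + \frac{\sqrt{7 + 8}}{2} = 4 + \frac{\sqrt{15}}{2}$)
$4145 + a{\left(\left(-4 + 1\right)^{2},66 \right)} = 4145 + \left(4 + \frac{\sqrt{15}}{2}\right) = 4149 + \frac{\sqrt{15}}{2}$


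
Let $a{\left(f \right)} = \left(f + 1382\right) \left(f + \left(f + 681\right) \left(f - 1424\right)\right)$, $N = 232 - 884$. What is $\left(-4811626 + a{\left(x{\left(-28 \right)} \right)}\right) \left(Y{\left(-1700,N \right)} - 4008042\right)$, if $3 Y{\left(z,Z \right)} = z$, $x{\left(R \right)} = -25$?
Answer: $\frac{15570242902059934}{3} \approx 5.1901 \cdot 10^{15}$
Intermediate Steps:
$N = -652$ ($N = 232 - 884 = -652$)
$Y{\left(z,Z \right)} = \frac{z}{3}$
$a{\left(f \right)} = \left(1382 + f\right) \left(f + \left(-1424 + f\right) \left(681 + f\right)\right)$ ($a{\left(f \right)} = \left(1382 + f\right) \left(f + \left(681 + f\right) \left(-1424 + f\right)\right) = \left(1382 + f\right) \left(f + \left(-1424 + f\right) \left(681 + f\right)\right)$)
$\left(-4811626 + a{\left(x{\left(-28 \right)} \right)}\right) \left(Y{\left(-1700,N \right)} - 4008042\right) = \left(-4811626 + \left(-1340186208 + \left(-25\right)^{3} - -49879700 + 640 \left(-25\right)^{2}\right)\right) \left(\frac{1}{3} \left(-1700\right) - 4008042\right) = \left(-4811626 + \left(-1340186208 - 15625 + 49879700 + 640 \cdot 625\right)\right) \left(- \frac{1700}{3} - 4008042\right) = \left(-4811626 + \left(-1340186208 - 15625 + 49879700 + 400000\right)\right) \left(- \frac{12025826}{3}\right) = \left(-4811626 - 1289922133\right) \left(- \frac{12025826}{3}\right) = \left(-1294733759\right) \left(- \frac{12025826}{3}\right) = \frac{15570242902059934}{3}$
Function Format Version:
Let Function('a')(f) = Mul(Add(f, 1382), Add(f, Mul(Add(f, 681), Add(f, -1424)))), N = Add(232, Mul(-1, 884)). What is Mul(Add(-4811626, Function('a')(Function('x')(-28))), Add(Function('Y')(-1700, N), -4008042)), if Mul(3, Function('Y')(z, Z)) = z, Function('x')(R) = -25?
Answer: Rational(15570242902059934, 3) ≈ 5.1901e+15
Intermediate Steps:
N = -652 (N = Add(232, -884) = -652)
Function('Y')(z, Z) = Mul(Rational(1, 3), z)
Function('a')(f) = Mul(Add(1382, f), Add(f, Mul(Add(-1424, f), Add(681, f)))) (Function('a')(f) = Mul(Add(1382, f), Add(f, Mul(Add(681, f), Add(-1424, f)))) = Mul(Add(1382, f), Add(f, Mul(Add(-1424, f), Add(681, f)))))
Mul(Add(-4811626, Function('a')(Function('x')(-28))), Add(Function('Y')(-1700, N), -4008042)) = Mul(Add(-4811626, Add(-1340186208, Pow(-25, 3), Mul(-1995188, -25), Mul(640, Pow(-25, 2)))), Add(Mul(Rational(1, 3), -1700), -4008042)) = Mul(Add(-4811626, Add(-1340186208, -15625, 49879700, Mul(640, 625))), Add(Rational(-1700, 3), -4008042)) = Mul(Add(-4811626, Add(-1340186208, -15625, 49879700, 400000)), Rational(-12025826, 3)) = Mul(Add(-4811626, -1289922133), Rational(-12025826, 3)) = Mul(-1294733759, Rational(-12025826, 3)) = Rational(15570242902059934, 3)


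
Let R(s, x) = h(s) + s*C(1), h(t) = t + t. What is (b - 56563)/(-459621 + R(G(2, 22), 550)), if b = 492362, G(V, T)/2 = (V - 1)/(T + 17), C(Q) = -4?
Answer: -16996161/17925223 ≈ -0.94817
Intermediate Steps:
h(t) = 2*t
G(V, T) = 2*(-1 + V)/(17 + T) (G(V, T) = 2*((V - 1)/(T + 17)) = 2*((-1 + V)/(17 + T)) = 2*(-1 + V)/(17 + T))
R(s, x) = -2*s (R(s, x) = 2*s + s*(-4) = 2*s - 4*s = -2*s)
(b - 56563)/(-459621 + R(G(2, 22), 550)) = (492362 - 56563)/(-459621 - 4*(-1 + 2)/(17 + 22)) = 435799/(-459621 - 4/39) = 435799/(-17925223/39) = 435799*(-39/17925223) = -16996161/17925223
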